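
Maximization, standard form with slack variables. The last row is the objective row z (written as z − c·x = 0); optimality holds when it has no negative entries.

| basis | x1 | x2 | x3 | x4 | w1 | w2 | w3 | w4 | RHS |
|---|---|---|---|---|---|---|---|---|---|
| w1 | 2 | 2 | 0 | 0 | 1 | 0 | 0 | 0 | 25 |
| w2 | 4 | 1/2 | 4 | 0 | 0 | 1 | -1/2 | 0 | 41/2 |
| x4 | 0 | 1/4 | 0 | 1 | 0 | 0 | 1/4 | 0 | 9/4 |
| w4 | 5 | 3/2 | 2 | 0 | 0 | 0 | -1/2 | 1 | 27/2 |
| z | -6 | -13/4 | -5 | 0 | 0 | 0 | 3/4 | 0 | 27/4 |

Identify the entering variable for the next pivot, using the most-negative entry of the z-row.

x1

Negative z-row entries: x1: -6, x2: -13/4, x3: -5.
The most negative is -6 in column x1, so x1 enters.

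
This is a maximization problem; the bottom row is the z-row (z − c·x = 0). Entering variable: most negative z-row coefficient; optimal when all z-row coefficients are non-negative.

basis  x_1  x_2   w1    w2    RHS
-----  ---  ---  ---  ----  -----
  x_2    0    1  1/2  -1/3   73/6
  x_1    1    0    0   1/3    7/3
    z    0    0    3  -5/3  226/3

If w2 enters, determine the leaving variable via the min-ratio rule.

Column w2 entries and ratios — x_2: -1/3 ≤ 0, skip; x_1: (7/3)/(1/3) = 7.
Smallest ratio is 7 in the row of x_1, so x_1 leaves.

x_1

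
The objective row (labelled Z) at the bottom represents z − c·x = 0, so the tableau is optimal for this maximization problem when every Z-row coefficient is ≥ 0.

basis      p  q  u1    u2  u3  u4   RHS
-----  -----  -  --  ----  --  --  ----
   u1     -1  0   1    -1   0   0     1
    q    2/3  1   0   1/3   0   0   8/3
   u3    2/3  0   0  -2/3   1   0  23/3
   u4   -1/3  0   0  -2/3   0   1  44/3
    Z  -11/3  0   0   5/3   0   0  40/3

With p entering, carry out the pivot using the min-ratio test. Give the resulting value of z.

28

Ratio test on column p — row 1: entry -1 ≤ 0; row 2: (8/3)/(2/3) = 4; row 3: (23/3)/(2/3) = 23/2; row 4: entry -1/3 ≤ 0. Minimum is 4 at row 2 (q leaves); pivot element 2/3.
Pivot on row 2; the Z-row RHS becomes 40/3 − (-11/3)·4 = 28.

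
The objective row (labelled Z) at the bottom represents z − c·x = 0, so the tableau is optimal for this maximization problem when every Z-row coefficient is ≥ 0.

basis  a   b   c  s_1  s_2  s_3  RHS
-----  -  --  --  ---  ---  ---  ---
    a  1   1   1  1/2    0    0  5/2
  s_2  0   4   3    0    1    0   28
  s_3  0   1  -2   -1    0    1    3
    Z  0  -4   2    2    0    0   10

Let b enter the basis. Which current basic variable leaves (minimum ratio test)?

a

Column b entries and ratios — a: (5/2)/1 = 5/2; s_2: 28/4 = 7; s_3: 3/1 = 3.
Smallest ratio is 5/2 in the row of a, so a leaves.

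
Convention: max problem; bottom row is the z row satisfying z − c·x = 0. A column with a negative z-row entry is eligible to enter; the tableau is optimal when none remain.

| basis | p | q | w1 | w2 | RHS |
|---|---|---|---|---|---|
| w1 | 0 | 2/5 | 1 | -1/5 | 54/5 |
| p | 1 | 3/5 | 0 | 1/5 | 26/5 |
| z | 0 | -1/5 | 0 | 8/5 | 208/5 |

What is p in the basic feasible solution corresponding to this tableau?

p is basic (row 2); its value is the RHS of that row, 26/5.

26/5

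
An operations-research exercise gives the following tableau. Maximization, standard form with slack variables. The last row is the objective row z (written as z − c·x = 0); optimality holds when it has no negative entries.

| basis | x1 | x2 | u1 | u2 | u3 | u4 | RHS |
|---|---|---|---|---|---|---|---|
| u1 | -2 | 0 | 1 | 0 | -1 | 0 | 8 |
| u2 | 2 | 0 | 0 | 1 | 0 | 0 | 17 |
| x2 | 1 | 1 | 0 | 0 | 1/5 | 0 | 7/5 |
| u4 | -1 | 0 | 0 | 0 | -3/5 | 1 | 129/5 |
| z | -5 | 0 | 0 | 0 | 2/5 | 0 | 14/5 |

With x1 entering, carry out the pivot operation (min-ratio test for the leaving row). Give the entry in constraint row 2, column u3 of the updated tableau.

-2/5

Ratio test on column x1 — row 1: entry -2 ≤ 0; row 2: 17/2 = 17/2; row 3: (7/5)/1 = 7/5; row 4: entry -1 ≤ 0. Minimum is 7/5 at row 3 (x2 leaves); pivot element 1.
Divide row 3 by 1; eliminate column x1 from the other rows.
Row 2 update in column u3: 0 − 2·(1/5) = -2/5.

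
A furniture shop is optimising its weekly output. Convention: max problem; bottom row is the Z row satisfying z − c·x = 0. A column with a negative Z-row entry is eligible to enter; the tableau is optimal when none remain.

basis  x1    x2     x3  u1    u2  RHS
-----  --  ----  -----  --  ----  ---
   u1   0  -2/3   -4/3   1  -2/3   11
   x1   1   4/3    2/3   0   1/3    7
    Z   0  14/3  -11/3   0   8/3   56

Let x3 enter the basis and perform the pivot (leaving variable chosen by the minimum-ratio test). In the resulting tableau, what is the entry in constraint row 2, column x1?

3/2

Ratio test on column x3 — row 1: entry -4/3 ≤ 0; row 2: 7/(2/3) = 21/2. Minimum is 21/2 at row 2 (x1 leaves); pivot element 2/3.
Divide row 2 by 2/3; eliminate column x3 from the other rows.
In the new row 2, the x1 entry is the old entry divided by the pivot: 1/(2/3) = 3/2.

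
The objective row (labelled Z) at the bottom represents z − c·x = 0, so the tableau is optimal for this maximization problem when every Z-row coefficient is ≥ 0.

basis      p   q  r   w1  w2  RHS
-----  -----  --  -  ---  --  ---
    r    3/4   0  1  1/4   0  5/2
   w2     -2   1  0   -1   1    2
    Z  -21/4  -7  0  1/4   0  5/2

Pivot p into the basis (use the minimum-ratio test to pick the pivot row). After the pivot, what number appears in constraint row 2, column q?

Ratio test on column p — row 1: (5/2)/(3/4) = 10/3; row 2: entry -2 ≤ 0. Minimum is 10/3 at row 1 (r leaves); pivot element 3/4.
Divide row 1 by 3/4; eliminate column p from the other rows.
Row 2 update in column q: 1 − (-2)·0 = 1.

1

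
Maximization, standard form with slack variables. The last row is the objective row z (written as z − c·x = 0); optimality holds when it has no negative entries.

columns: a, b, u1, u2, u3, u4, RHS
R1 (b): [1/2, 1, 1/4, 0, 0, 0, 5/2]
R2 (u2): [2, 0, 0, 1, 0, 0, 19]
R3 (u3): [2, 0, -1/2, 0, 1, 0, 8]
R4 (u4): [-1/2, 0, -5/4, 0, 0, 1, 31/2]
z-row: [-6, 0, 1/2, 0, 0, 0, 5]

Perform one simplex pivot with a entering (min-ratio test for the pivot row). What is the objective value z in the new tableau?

29

Ratio test on column a — row 1: (5/2)/(1/2) = 5; row 2: 19/2 = 19/2; row 3: 8/2 = 4; row 4: entry -1/2 ≤ 0. Minimum is 4 at row 3 (u3 leaves); pivot element 2.
Pivot on row 3; the z-row RHS becomes 5 − (-6)·4 = 29.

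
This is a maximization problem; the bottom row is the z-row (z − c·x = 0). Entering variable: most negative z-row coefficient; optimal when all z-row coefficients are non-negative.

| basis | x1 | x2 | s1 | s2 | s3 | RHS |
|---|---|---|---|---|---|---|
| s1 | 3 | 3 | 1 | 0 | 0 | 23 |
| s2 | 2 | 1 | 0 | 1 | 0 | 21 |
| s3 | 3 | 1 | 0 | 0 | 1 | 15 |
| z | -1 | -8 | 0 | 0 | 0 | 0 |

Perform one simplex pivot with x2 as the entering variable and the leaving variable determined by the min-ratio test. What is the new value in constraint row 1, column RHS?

Ratio test on column x2 — row 1: 23/3 = 23/3; row 2: 21/1 = 21; row 3: 15/1 = 15. Minimum is 23/3 at row 1 (s1 leaves); pivot element 3.
Divide row 1 by 3; eliminate column x2 from the other rows.
In the new row 1, the RHS entry is the old entry divided by the pivot: 23/3 = 23/3.

23/3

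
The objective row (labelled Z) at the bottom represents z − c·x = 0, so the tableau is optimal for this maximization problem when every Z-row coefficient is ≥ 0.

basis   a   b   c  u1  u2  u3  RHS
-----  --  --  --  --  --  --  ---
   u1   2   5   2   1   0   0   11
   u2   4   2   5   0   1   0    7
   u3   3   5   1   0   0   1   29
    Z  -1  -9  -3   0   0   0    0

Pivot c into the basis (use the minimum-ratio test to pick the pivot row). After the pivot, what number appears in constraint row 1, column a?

2/5

Ratio test on column c — row 1: 11/2 = 11/2; row 2: 7/5 = 7/5; row 3: 29/1 = 29. Minimum is 7/5 at row 2 (u2 leaves); pivot element 5.
Divide row 2 by 5; eliminate column c from the other rows.
Row 1 update in column a: 2 − 2·(4/5) = 2/5.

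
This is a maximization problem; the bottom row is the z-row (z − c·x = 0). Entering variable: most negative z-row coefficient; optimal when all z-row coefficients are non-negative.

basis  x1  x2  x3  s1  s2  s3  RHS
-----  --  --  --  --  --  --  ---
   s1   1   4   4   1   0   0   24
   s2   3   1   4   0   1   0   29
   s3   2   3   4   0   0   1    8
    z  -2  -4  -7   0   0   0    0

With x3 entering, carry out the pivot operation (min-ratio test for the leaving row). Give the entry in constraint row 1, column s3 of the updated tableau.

Ratio test on column x3 — row 1: 24/4 = 6; row 2: 29/4 = 29/4; row 3: 8/4 = 2. Minimum is 2 at row 3 (s3 leaves); pivot element 4.
Divide row 3 by 4; eliminate column x3 from the other rows.
Row 1 update in column s3: 0 − 4·(1/4) = -1.

-1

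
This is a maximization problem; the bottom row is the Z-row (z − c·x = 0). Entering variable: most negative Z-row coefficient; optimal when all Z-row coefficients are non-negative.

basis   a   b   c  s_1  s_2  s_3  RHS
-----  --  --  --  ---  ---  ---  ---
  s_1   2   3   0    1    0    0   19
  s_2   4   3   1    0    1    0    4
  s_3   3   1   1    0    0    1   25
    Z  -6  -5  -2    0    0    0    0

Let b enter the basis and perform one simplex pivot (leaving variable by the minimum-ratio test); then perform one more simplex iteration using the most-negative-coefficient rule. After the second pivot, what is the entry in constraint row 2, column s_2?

1

Ratio test on column b — row 1: 19/3 = 19/3; row 2: 4/3 = 4/3; row 3: 25/1 = 25. Minimum is 4/3 at row 2 (s_2 leaves); pivot element 3.
Divide row 2 by 3; eliminate column b from the other rows.
Second iteration: most negative Z-row entry is -1/3 in column c, so c enters.
Ratio test on column c — row 1: entry -1 ≤ 0; row 2: (4/3)/(1/3) = 4; row 3: (71/3)/(2/3) = 71/2. Minimum is 4 at row 2 (b leaves); pivot element 1/3.
Divide row 2 by 1/3; eliminate column c from the other rows.
After both pivots, the entry at constraint row 2, column s_2 is 1.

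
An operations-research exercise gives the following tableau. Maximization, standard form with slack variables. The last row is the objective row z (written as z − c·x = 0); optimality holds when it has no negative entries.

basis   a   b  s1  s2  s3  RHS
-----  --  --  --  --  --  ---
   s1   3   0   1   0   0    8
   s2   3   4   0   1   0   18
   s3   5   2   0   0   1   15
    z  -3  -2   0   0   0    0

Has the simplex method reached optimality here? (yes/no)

The z-row has a negative entry -3 in column a, so it is not optimal.

no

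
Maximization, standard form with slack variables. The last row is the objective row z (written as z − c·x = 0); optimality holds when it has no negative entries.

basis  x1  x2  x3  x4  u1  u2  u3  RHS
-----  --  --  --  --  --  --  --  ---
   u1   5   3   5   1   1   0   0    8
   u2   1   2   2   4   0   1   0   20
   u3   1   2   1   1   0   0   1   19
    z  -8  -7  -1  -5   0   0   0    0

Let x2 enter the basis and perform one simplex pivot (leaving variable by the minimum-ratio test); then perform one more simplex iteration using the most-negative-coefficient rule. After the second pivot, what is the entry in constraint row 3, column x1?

Ratio test on column x2 — row 1: 8/3 = 8/3; row 2: 20/2 = 10; row 3: 19/2 = 19/2. Minimum is 8/3 at row 1 (u1 leaves); pivot element 3.
Divide row 1 by 3; eliminate column x2 from the other rows.
Second iteration: most negative z-row entry is -8/3 in column x4, so x4 enters.
Ratio test on column x4 — row 1: (8/3)/(1/3) = 8; row 2: (44/3)/(10/3) = 22/5; row 3: (41/3)/(1/3) = 41. Minimum is 22/5 at row 2 (u2 leaves); pivot element 10/3.
Divide row 2 by 10/3; eliminate column x4 from the other rows.
After both pivots, the entry at constraint row 3, column x1 is -21/10.

-21/10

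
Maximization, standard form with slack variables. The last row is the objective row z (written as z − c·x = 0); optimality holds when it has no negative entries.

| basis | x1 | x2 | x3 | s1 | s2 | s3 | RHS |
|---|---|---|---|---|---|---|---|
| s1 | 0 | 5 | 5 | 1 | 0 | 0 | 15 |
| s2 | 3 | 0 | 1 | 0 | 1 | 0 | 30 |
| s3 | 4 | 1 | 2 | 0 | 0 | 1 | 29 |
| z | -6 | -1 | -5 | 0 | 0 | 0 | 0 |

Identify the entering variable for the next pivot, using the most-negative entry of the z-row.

x1

Negative z-row entries: x1: -6, x2: -1, x3: -5.
The most negative is -6 in column x1, so x1 enters.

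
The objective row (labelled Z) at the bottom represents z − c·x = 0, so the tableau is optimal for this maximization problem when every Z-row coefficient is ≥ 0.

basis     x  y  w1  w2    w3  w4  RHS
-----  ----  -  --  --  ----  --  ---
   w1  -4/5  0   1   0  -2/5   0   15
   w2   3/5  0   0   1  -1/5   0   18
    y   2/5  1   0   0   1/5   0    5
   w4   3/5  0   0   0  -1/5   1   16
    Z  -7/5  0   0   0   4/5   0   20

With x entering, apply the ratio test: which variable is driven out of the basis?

y

Column x entries and ratios — w1: -4/5 ≤ 0, skip; w2: 18/(3/5) = 30; y: 5/(2/5) = 25/2; w4: 16/(3/5) = 80/3.
Smallest ratio is 25/2 in the row of y, so y leaves.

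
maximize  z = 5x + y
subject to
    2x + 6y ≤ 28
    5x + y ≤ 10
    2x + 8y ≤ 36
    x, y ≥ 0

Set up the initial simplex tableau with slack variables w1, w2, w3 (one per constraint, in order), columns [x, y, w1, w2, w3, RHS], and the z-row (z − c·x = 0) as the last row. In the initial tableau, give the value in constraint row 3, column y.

8

Constraint 3 has coefficient 8 on y.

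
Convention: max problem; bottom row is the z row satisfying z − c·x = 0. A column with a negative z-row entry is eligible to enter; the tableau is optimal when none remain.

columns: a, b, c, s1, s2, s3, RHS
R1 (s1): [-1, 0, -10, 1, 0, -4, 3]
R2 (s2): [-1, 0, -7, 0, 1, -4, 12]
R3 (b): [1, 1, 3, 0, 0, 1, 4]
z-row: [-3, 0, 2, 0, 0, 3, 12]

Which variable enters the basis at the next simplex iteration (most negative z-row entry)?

a

Negative z-row entries: a: -3.
The most negative is -3 in column a, so a enters.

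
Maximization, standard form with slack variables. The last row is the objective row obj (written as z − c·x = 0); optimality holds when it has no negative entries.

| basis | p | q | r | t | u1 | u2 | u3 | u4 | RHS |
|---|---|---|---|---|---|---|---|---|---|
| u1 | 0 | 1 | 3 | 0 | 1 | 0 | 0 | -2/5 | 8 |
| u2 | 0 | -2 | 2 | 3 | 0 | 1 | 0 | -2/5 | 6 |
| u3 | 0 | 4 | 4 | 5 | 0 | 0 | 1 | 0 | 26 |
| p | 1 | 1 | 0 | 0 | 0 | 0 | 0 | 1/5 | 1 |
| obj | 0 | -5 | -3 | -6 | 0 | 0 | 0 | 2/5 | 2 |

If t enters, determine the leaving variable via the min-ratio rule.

Column t entries and ratios — u1: 0 ≤ 0, skip; u2: 6/3 = 2; u3: 26/5 = 26/5; p: 0 ≤ 0, skip.
Smallest ratio is 2 in the row of u2, so u2 leaves.

u2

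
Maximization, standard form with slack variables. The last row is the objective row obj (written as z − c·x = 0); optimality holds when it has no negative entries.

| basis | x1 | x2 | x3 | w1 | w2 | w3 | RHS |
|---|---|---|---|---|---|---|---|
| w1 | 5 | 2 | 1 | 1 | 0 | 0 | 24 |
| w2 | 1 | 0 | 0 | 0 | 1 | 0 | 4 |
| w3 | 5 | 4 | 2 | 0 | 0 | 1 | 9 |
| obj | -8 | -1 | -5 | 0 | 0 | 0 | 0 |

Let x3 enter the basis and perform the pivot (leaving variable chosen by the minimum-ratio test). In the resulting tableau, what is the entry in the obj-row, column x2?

9

Ratio test on column x3 — row 1: 24/1 = 24; row 2: entry 0 ≤ 0; row 3: 9/2 = 9/2. Minimum is 9/2 at row 3 (w3 leaves); pivot element 2.
Divide row 3 by 2; eliminate column x3 from the other rows.
obj-row update in column x2: -1 − (-5)·2 = 9.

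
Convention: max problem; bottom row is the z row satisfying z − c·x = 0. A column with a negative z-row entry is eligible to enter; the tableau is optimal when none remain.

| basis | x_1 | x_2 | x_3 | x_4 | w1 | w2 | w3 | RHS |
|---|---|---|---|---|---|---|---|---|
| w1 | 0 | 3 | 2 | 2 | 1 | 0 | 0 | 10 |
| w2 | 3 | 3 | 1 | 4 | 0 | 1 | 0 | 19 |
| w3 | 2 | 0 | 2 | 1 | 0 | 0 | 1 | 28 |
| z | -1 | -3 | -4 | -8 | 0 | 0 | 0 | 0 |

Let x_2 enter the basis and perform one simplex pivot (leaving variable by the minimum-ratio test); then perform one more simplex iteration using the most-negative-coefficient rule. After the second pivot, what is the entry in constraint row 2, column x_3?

Ratio test on column x_2 — row 1: 10/3 = 10/3; row 2: 19/3 = 19/3; row 3: entry 0 ≤ 0. Minimum is 10/3 at row 1 (w1 leaves); pivot element 3.
Divide row 1 by 3; eliminate column x_2 from the other rows.
Second iteration: most negative z-row entry is -6 in column x_4, so x_4 enters.
Ratio test on column x_4 — row 1: (10/3)/(2/3) = 5; row 2: 9/2 = 9/2; row 3: 28/1 = 28. Minimum is 9/2 at row 2 (w2 leaves); pivot element 2.
Divide row 2 by 2; eliminate column x_4 from the other rows.
After both pivots, the entry at constraint row 2, column x_3 is -1/2.

-1/2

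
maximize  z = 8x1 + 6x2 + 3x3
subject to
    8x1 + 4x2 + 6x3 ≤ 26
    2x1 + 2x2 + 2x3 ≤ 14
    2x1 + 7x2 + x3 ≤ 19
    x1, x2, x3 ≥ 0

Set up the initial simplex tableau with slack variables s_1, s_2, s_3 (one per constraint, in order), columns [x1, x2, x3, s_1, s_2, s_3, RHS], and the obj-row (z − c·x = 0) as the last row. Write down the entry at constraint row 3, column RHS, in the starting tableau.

19

The RHS of constraint 3 is b_3 = 19.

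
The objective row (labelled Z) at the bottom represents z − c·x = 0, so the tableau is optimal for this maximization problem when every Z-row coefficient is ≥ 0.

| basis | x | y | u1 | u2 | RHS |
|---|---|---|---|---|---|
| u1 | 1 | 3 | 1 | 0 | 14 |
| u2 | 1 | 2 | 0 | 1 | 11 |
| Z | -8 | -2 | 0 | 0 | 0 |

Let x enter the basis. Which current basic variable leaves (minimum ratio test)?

Column x entries and ratios — u1: 14/1 = 14; u2: 11/1 = 11.
Smallest ratio is 11 in the row of u2, so u2 leaves.

u2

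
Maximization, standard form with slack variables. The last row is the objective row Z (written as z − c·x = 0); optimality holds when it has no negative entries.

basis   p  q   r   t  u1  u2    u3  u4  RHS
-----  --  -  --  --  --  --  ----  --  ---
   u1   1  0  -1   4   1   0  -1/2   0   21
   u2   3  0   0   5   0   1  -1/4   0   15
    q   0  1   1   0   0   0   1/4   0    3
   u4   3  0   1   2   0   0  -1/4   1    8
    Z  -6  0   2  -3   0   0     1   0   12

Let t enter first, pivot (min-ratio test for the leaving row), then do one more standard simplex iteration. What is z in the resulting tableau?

Ratio test on column t — row 1: 21/4 = 21/4; row 2: 15/5 = 3; row 3: entry 0 ≤ 0; row 4: 8/2 = 4. Minimum is 3 at row 2 (u2 leaves); pivot element 5.
Pivot on row 2; the Z-row RHS becomes 12 − (-3)·3 = 21.
Next entering variable (most negative Z-row entry -21/5): p.
Ratio test on column p — row 1: entry -7/5 ≤ 0; row 2: 3/(3/5) = 5; row 3: entry 0 ≤ 0; row 4: 2/(9/5) = 10/9. Minimum is 10/9 at row 4 (u4 leaves); pivot element 9/5.
After the second pivot the Z-row RHS is 21 − (-21/5)·(10/9) = 77/3.

77/3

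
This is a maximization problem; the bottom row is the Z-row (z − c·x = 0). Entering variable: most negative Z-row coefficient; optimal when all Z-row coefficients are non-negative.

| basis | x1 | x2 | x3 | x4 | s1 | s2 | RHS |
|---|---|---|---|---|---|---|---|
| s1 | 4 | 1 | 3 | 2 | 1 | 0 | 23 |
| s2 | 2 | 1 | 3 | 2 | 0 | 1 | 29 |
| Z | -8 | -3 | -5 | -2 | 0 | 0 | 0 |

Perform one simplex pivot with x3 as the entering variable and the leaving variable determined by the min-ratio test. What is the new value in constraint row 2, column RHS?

6

Ratio test on column x3 — row 1: 23/3 = 23/3; row 2: 29/3 = 29/3. Minimum is 23/3 at row 1 (s1 leaves); pivot element 3.
Divide row 1 by 3; eliminate column x3 from the other rows.
Row 2 update in column RHS: 29 − 3·(23/3) = 6.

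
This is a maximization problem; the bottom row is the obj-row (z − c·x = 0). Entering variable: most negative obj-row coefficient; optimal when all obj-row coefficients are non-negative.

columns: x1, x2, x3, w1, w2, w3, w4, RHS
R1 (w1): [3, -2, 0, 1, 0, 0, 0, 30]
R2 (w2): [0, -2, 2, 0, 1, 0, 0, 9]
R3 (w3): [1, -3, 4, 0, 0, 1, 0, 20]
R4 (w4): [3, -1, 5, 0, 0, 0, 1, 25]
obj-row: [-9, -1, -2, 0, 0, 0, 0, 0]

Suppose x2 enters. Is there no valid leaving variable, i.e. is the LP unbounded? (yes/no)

yes

Every constraint-row entry in column x2 is ≤ 0, so increasing x2 is unbounded.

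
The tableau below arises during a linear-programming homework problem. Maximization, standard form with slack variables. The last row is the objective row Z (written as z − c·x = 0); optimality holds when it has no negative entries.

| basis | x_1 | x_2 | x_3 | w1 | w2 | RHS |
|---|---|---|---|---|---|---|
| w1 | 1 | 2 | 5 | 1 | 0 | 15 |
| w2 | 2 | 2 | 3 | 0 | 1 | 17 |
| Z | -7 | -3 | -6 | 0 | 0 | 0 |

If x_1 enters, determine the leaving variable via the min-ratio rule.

w2

Column x_1 entries and ratios — w1: 15/1 = 15; w2: 17/2 = 17/2.
Smallest ratio is 17/2 in the row of w2, so w2 leaves.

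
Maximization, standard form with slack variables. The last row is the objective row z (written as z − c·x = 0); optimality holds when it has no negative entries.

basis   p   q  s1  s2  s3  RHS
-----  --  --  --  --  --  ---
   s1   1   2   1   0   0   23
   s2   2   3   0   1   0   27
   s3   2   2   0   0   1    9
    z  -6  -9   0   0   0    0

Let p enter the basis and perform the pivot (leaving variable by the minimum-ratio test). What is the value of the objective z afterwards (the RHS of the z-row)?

27

Ratio test on column p — row 1: 23/1 = 23; row 2: 27/2 = 27/2; row 3: 9/2 = 9/2. Minimum is 9/2 at row 3 (s3 leaves); pivot element 2.
Pivot on row 3; the z-row RHS becomes 0 − (-6)·(9/2) = 27.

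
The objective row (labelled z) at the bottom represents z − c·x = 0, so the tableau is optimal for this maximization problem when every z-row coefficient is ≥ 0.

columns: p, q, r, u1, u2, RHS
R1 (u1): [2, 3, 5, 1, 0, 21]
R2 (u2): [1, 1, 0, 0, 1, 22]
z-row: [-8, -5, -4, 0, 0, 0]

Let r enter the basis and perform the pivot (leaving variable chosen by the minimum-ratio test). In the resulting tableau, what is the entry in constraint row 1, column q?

Ratio test on column r — row 1: 21/5 = 21/5; row 2: entry 0 ≤ 0. Minimum is 21/5 at row 1 (u1 leaves); pivot element 5.
Divide row 1 by 5; eliminate column r from the other rows.
In the new row 1, the q entry is the old entry divided by the pivot: 3/5 = 3/5.

3/5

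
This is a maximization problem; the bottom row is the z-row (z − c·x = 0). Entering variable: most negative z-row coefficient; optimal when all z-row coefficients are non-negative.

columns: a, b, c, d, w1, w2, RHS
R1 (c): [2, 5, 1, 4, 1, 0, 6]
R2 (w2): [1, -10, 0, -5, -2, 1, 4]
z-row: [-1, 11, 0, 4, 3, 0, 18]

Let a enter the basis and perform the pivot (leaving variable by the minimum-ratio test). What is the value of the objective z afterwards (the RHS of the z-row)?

Ratio test on column a — row 1: 6/2 = 3; row 2: 4/1 = 4. Minimum is 3 at row 1 (c leaves); pivot element 2.
Pivot on row 1; the z-row RHS becomes 18 − (-1)·3 = 21.

21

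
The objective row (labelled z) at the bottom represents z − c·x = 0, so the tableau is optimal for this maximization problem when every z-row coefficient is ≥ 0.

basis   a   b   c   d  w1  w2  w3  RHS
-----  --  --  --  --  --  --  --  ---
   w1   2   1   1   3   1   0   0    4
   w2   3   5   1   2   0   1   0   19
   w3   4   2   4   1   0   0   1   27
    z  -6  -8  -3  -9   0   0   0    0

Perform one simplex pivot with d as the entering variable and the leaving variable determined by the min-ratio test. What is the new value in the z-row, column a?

0

Ratio test on column d — row 1: 4/3 = 4/3; row 2: 19/2 = 19/2; row 3: 27/1 = 27. Minimum is 4/3 at row 1 (w1 leaves); pivot element 3.
Divide row 1 by 3; eliminate column d from the other rows.
z-row update in column a: -6 − (-9)·(2/3) = 0.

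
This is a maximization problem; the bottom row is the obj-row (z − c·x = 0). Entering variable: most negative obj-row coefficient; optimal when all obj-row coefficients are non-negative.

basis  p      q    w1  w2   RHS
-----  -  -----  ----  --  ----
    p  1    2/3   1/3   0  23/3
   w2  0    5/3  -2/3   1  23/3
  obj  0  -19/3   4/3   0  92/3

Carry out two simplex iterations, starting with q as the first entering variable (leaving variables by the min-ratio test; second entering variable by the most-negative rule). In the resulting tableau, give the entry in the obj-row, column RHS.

69

Ratio test on column q — row 1: (23/3)/(2/3) = 23/2; row 2: (23/3)/(5/3) = 23/5. Minimum is 23/5 at row 2 (w2 leaves); pivot element 5/3.
Divide row 2 by 5/3; eliminate column q from the other rows.
Second iteration: most negative obj-row entry is -6/5 in column w1, so w1 enters.
Ratio test on column w1 — row 1: (23/5)/(3/5) = 23/3; row 2: entry -2/5 ≤ 0. Minimum is 23/3 at row 1 (p leaves); pivot element 3/5.
Divide row 1 by 3/5; eliminate column w1 from the other rows.
After both pivots, the entry at the obj-row, column RHS is 69.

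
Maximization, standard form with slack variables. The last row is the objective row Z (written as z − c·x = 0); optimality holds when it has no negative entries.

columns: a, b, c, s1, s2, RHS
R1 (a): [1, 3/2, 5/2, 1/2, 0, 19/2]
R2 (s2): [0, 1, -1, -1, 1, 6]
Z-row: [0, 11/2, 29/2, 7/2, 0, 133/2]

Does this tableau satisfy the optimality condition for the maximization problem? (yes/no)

yes

Every Z-row coefficient is ≥ 0, so the tableau is optimal.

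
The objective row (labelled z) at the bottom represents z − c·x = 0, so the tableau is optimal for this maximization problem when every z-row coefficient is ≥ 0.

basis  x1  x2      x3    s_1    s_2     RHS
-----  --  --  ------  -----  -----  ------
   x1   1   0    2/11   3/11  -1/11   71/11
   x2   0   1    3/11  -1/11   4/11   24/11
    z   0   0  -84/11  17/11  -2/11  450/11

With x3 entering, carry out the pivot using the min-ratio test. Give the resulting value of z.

102

Ratio test on column x3 — row 1: (71/11)/(2/11) = 71/2; row 2: (24/11)/(3/11) = 8. Minimum is 8 at row 2 (x2 leaves); pivot element 3/11.
Pivot on row 2; the z-row RHS becomes 450/11 − (-84/11)·8 = 102.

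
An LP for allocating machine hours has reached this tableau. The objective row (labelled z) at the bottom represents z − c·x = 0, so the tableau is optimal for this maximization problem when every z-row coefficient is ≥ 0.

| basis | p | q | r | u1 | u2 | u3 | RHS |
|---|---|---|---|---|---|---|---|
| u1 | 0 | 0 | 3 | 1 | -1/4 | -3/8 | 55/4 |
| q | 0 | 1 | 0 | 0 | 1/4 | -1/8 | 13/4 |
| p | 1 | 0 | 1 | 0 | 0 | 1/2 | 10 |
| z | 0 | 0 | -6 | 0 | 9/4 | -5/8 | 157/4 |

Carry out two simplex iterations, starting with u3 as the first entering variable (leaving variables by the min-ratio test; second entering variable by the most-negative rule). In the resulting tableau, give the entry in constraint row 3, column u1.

-8/15

Ratio test on column u3 — row 1: entry -3/8 ≤ 0; row 2: entry -1/8 ≤ 0; row 3: 10/(1/2) = 20. Minimum is 20 at row 3 (p leaves); pivot element 1/2.
Divide row 3 by 1/2; eliminate column u3 from the other rows.
Second iteration: most negative z-row entry is -19/4 in column r, so r enters.
Ratio test on column r — row 1: (85/4)/(15/4) = 17/3; row 2: (23/4)/(1/4) = 23; row 3: 20/2 = 10. Minimum is 17/3 at row 1 (u1 leaves); pivot element 15/4.
Divide row 1 by 15/4; eliminate column r from the other rows.
After both pivots, the entry at constraint row 3, column u1 is -8/15.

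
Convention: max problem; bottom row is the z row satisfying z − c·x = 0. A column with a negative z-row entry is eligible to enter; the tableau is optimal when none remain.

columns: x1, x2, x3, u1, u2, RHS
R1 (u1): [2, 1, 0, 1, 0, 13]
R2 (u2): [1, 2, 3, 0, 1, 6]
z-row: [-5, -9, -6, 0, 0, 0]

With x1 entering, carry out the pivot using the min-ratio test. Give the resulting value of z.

30

Ratio test on column x1 — row 1: 13/2 = 13/2; row 2: 6/1 = 6. Minimum is 6 at row 2 (u2 leaves); pivot element 1.
Pivot on row 2; the z-row RHS becomes 0 − (-5)·6 = 30.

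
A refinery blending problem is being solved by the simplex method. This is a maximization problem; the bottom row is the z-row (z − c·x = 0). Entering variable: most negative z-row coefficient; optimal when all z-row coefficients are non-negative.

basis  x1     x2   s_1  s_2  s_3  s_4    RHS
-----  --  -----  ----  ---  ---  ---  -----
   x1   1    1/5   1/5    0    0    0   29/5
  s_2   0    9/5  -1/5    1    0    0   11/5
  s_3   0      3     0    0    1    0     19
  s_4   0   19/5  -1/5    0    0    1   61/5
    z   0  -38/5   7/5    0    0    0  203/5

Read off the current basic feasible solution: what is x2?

x2 is not in the basis, so in the current basic feasible solution x2 = 0.

0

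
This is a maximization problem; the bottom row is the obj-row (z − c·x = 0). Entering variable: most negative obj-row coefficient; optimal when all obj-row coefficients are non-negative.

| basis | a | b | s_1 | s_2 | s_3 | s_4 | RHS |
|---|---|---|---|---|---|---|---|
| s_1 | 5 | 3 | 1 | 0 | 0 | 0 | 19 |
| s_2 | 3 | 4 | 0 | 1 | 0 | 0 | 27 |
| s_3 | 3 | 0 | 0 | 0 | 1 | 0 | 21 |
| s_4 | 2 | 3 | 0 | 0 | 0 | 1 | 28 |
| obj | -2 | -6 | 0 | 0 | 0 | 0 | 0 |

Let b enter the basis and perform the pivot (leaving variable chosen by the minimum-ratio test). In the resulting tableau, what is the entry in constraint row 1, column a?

Ratio test on column b — row 1: 19/3 = 19/3; row 2: 27/4 = 27/4; row 3: entry 0 ≤ 0; row 4: 28/3 = 28/3. Minimum is 19/3 at row 1 (s_1 leaves); pivot element 3.
Divide row 1 by 3; eliminate column b from the other rows.
In the new row 1, the a entry is the old entry divided by the pivot: 5/3 = 5/3.

5/3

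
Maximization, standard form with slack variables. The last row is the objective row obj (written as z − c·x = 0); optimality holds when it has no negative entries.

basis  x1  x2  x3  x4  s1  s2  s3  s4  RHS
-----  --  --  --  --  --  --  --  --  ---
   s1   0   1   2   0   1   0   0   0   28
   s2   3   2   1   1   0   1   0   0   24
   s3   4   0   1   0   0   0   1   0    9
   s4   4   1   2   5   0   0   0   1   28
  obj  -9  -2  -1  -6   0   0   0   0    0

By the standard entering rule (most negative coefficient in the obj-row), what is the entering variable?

x1

Negative obj-row entries: x1: -9, x2: -2, x3: -1, x4: -6.
The most negative is -9 in column x1, so x1 enters.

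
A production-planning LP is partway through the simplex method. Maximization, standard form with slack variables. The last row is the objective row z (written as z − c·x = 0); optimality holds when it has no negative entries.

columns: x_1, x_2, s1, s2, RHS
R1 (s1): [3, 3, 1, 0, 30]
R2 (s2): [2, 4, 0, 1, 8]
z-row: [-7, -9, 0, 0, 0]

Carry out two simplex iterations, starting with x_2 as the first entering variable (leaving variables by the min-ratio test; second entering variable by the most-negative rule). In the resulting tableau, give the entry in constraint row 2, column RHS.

4

Ratio test on column x_2 — row 1: 30/3 = 10; row 2: 8/4 = 2. Minimum is 2 at row 2 (s2 leaves); pivot element 4.
Divide row 2 by 4; eliminate column x_2 from the other rows.
Second iteration: most negative z-row entry is -5/2 in column x_1, so x_1 enters.
Ratio test on column x_1 — row 1: 24/(3/2) = 16; row 2: 2/(1/2) = 4. Minimum is 4 at row 2 (x_2 leaves); pivot element 1/2.
Divide row 2 by 1/2; eliminate column x_1 from the other rows.
After both pivots, the entry at constraint row 2, column RHS is 4.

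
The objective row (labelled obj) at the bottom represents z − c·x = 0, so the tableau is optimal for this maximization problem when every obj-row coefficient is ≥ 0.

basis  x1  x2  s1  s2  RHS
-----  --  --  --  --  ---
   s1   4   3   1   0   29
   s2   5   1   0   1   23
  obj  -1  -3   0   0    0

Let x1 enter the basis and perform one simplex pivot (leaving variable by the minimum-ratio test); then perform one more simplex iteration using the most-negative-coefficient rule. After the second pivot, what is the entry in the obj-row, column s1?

Ratio test on column x1 — row 1: 29/4 = 29/4; row 2: 23/5 = 23/5. Minimum is 23/5 at row 2 (s2 leaves); pivot element 5.
Divide row 2 by 5; eliminate column x1 from the other rows.
Second iteration: most negative obj-row entry is -14/5 in column x2, so x2 enters.
Ratio test on column x2 — row 1: (53/5)/(11/5) = 53/11; row 2: (23/5)/(1/5) = 23. Minimum is 53/11 at row 1 (s1 leaves); pivot element 11/5.
Divide row 1 by 11/5; eliminate column x2 from the other rows.
After both pivots, the entry at the obj-row, column s1 is 14/11.

14/11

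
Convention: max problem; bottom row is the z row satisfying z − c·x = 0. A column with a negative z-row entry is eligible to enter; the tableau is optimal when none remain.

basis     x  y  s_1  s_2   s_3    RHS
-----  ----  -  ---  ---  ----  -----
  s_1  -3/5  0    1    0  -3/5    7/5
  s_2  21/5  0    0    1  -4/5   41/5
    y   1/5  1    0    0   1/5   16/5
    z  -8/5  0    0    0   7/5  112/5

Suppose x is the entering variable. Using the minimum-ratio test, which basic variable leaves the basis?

s_2

Column x entries and ratios — s_1: -3/5 ≤ 0, skip; s_2: (41/5)/(21/5) = 41/21; y: (16/5)/(1/5) = 16.
Smallest ratio is 41/21 in the row of s_2, so s_2 leaves.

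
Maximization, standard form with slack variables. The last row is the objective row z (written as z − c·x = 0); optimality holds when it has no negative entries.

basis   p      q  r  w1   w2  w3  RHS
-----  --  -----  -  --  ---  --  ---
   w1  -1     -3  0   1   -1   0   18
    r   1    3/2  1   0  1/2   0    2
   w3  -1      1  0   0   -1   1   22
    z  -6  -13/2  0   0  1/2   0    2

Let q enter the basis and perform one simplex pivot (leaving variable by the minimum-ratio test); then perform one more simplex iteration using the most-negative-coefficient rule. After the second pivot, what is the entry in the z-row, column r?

Ratio test on column q — row 1: entry -3 ≤ 0; row 2: 2/(3/2) = 4/3; row 3: 22/1 = 22. Minimum is 4/3 at row 2 (r leaves); pivot element 3/2.
Divide row 2 by 3/2; eliminate column q from the other rows.
Second iteration: most negative z-row entry is -5/3 in column p, so p enters.
Ratio test on column p — row 1: 22/1 = 22; row 2: (4/3)/(2/3) = 2; row 3: entry -5/3 ≤ 0. Minimum is 2 at row 2 (q leaves); pivot element 2/3.
Divide row 2 by 2/3; eliminate column p from the other rows.
After both pivots, the entry at the z-row, column r is 6.

6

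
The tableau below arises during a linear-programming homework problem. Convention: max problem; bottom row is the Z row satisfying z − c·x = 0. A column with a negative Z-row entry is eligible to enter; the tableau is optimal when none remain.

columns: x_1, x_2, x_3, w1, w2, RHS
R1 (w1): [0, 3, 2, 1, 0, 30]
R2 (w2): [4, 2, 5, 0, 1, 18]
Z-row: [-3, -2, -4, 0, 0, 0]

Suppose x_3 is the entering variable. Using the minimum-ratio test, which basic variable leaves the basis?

Column x_3 entries and ratios — w1: 30/2 = 15; w2: 18/5 = 18/5.
Smallest ratio is 18/5 in the row of w2, so w2 leaves.

w2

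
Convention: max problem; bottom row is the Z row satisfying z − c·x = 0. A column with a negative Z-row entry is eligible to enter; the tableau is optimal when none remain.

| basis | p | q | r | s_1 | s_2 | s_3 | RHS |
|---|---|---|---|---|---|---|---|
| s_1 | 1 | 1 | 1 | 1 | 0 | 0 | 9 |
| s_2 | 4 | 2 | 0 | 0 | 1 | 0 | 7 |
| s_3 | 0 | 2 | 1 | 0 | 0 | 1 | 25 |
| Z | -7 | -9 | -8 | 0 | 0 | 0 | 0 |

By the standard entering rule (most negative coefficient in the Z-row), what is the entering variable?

Negative Z-row entries: p: -7, q: -9, r: -8.
The most negative is -9 in column q, so q enters.

q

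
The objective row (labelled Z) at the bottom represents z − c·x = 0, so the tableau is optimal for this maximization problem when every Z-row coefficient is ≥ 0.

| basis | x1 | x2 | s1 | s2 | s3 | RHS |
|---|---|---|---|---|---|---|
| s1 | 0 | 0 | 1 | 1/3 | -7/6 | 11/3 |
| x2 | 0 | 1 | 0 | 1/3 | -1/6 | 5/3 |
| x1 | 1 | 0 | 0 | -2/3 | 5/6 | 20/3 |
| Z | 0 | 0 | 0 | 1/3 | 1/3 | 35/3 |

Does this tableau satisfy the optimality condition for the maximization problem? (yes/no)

yes

Every Z-row coefficient is ≥ 0, so the tableau is optimal.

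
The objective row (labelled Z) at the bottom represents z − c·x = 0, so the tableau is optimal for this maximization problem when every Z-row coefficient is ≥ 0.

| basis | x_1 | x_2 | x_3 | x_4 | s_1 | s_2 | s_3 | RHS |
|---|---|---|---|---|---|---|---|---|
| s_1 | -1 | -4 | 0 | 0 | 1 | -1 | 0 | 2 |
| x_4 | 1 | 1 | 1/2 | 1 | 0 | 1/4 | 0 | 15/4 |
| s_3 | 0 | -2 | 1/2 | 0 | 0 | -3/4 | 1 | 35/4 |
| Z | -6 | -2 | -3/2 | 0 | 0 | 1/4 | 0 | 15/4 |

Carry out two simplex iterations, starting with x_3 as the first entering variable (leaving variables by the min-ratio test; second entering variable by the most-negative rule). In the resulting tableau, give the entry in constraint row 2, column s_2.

Ratio test on column x_3 — row 1: entry 0 ≤ 0; row 2: (15/4)/(1/2) = 15/2; row 3: (35/4)/(1/2) = 35/2. Minimum is 15/2 at row 2 (x_4 leaves); pivot element 1/2.
Divide row 2 by 1/2; eliminate column x_3 from the other rows.
Second iteration: most negative Z-row entry is -3 in column x_1, so x_1 enters.
Ratio test on column x_1 — row 1: entry -1 ≤ 0; row 2: (15/2)/2 = 15/4; row 3: entry -1 ≤ 0. Minimum is 15/4 at row 2 (x_3 leaves); pivot element 2.
Divide row 2 by 2; eliminate column x_1 from the other rows.
After both pivots, the entry at constraint row 2, column s_2 is 1/4.

1/4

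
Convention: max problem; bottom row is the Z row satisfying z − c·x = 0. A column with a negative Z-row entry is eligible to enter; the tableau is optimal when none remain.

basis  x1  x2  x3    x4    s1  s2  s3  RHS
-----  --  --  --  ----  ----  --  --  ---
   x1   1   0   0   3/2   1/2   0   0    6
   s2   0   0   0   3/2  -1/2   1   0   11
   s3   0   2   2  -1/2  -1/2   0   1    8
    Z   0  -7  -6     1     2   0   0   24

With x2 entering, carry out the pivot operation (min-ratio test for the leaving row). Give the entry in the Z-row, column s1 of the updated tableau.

1/4

Ratio test on column x2 — row 1: entry 0 ≤ 0; row 2: entry 0 ≤ 0; row 3: 8/2 = 4. Minimum is 4 at row 3 (s3 leaves); pivot element 2.
Divide row 3 by 2; eliminate column x2 from the other rows.
Z-row update in column s1: 2 − (-7)·(-1/4) = 1/4.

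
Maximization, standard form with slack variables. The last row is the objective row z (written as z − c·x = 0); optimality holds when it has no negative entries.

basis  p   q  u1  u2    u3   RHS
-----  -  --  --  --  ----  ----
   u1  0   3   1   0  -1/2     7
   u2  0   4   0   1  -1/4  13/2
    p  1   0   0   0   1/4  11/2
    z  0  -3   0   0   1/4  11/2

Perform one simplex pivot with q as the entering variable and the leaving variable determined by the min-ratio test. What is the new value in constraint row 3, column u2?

Ratio test on column q — row 1: 7/3 = 7/3; row 2: (13/2)/4 = 13/8; row 3: entry 0 ≤ 0. Minimum is 13/8 at row 2 (u2 leaves); pivot element 4.
Divide row 2 by 4; eliminate column q from the other rows.
Row 3 update in column u2: 0 − 0·(1/4) = 0.

0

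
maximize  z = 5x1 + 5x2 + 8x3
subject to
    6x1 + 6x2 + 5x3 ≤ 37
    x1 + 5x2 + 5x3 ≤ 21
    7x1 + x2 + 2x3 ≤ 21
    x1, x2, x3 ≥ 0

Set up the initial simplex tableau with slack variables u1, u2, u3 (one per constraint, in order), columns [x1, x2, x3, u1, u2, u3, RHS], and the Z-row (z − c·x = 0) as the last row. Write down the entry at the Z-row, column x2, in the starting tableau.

The Z-row carries the negated objective coefficients: the x2 entry is -5.

-5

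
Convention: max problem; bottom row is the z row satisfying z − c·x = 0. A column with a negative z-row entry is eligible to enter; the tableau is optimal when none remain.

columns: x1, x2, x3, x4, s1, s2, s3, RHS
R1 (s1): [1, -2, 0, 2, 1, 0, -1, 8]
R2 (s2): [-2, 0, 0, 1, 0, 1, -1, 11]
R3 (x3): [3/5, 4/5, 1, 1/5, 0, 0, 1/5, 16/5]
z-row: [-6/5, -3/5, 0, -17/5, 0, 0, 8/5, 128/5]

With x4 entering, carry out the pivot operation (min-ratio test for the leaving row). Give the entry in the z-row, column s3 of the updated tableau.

-1/10

Ratio test on column x4 — row 1: 8/2 = 4; row 2: 11/1 = 11; row 3: (16/5)/(1/5) = 16. Minimum is 4 at row 1 (s1 leaves); pivot element 2.
Divide row 1 by 2; eliminate column x4 from the other rows.
z-row update in column s3: 8/5 − (-17/5)·(-1/2) = -1/10.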